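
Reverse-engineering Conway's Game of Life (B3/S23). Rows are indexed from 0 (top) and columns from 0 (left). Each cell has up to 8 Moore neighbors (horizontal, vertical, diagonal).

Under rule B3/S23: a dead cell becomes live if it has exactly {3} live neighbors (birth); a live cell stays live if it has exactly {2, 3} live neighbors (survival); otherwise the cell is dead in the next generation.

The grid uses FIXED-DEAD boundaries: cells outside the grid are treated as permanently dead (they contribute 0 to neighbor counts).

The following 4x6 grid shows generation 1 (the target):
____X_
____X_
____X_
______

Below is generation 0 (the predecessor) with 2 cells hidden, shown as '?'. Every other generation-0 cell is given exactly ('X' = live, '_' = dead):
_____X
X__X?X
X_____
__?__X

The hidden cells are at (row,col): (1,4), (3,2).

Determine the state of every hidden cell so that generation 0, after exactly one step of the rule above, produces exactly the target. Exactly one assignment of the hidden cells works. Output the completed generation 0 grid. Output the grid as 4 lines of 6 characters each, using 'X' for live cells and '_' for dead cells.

Answer: _____X
X__X_X
X_____
_____X

Derivation:
Hidden generation-0 cells (in order): (1,4), (3,2).
A hidden cell only influences target cells in its own 3x3 neighborhood. Try each of the 2^2 = 4 assignments, step the completed generation 0 forward once under B3/S23, and compare with the target:
  (1,4)=_ (3,2)=_ -> step reproduces the target at every cell -> ACCEPT
  (1,4)=_ (3,2)=X -> step gives (2,1)='X' but target has '_' -> reject
  (1,4)=X (3,2)=_ -> step gives (0,4)='_' but target has 'X' -> reject
  (1,4)=X (3,2)=X -> step gives (0,4)='_' but target has 'X' -> reject
Unique solution: (1,4)=dead, (3,2)=dead.
Check: live-neighbor counts of every cell in the completed generation 0:
111131
121031
121132
110010
Applying B3/S23 to generation 0 with these counts gives:
____X_
____X_
____X_
______
which matches the target exactly.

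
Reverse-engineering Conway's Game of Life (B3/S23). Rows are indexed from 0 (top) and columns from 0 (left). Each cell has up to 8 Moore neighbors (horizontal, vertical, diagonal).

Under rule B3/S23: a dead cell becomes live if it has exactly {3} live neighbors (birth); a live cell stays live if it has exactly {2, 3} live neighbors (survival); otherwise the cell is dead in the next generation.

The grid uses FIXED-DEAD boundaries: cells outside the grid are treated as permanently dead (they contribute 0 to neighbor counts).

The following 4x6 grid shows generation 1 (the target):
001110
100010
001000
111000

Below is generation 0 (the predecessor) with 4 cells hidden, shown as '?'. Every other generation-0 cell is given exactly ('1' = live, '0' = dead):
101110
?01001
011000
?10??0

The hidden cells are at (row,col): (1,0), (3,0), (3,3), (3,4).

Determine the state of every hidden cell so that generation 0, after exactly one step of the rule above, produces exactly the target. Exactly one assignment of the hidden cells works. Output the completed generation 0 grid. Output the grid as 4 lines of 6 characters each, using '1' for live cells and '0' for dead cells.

Hidden generation-0 cells (in order): (1,0), (3,0), (3,3), (3,4).
A hidden cell only influences target cells in its own 3x3 neighborhood. Try each of the 2^4 = 16 assignments, step the completed generation 0 forward once under B3/S23, and compare with the target:
  (1,0)=0 (3,0)=0 (3,3)=0 (3,4)=0 -> step gives (0,1)='1' but target has '0' -> reject
  (1,0)=0 (3,0)=0 (3,3)=0 (3,4)=1 -> step gives (0,1)='1' but target has '0' -> reject
  (1,0)=0 (3,0)=0 (3,3)=1 (3,4)=0 -> step gives (0,1)='1' but target has '0' -> reject
  (1,0)=0 (3,0)=0 (3,3)=1 (3,4)=1 -> step gives (0,1)='1' but target has '0' -> reject
  (1,0)=0 (3,0)=1 (3,3)=0 (3,4)=0 -> step gives (0,1)='1' but target has '0' -> reject
  (1,0)=0 (3,0)=1 (3,3)=0 (3,4)=1 -> step gives (0,1)='1' but target has '0' -> reject
  (1,0)=0 (3,0)=1 (3,3)=1 (3,4)=0 -> step gives (0,1)='1' but target has '0' -> reject
  (1,0)=0 (3,0)=1 (3,3)=1 (3,4)=1 -> step gives (0,1)='1' but target has '0' -> reject
  (1,0)=1 (3,0)=0 (3,3)=0 (3,4)=0 -> step gives (2,0)='1' but target has '0' -> reject
  (1,0)=1 (3,0)=0 (3,3)=0 (3,4)=1 -> step gives (2,0)='1' but target has '0' -> reject
  (1,0)=1 (3,0)=0 (3,3)=1 (3,4)=0 -> step gives (2,0)='1' but target has '0' -> reject
  (1,0)=1 (3,0)=0 (3,3)=1 (3,4)=1 -> step gives (2,0)='1' but target has '0' -> reject
  (1,0)=1 (3,0)=1 (3,3)=0 (3,4)=0 -> step reproduces the target at every cell -> ACCEPT
  (1,0)=1 (3,0)=1 (3,3)=0 (3,4)=1 -> step gives (2,3)='1' but target has '0' -> reject
  (1,0)=1 (3,0)=1 (3,3)=1 (3,4)=0 -> step gives (2,2)='0' but target has '1' -> reject
  (1,0)=1 (3,0)=1 (3,3)=1 (3,4)=1 -> step gives (2,2)='0' but target has '1' -> reject
Unique solution: (1,0)=live, (3,0)=live, (3,3)=dead, (3,4)=dead.
Check: live-neighbor counts of every cell in the completed generation 0:
142322
264531
453211
233100
Applying B3/S23 to generation 0 with these counts gives:
001110
100010
001000
111000
which matches the target exactly.

Answer: 101110
101001
011000
110000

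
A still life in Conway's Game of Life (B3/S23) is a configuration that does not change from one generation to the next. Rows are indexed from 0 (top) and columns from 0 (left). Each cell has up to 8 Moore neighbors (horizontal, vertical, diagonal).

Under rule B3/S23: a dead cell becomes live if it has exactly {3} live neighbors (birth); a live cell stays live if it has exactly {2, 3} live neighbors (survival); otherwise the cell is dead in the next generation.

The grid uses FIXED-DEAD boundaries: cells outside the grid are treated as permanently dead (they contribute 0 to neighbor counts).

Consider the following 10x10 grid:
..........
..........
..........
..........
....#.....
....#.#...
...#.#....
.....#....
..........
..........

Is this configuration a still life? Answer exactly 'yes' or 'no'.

Compute generation 1 and compare to generation 0 (given above):
Generation 1:
..........
..........
..........
..........
.....#....
...##.....
.....##...
....#.....
..........
..........
Cell (4,4) differs: gen0=1 vs gen1=0 -> NOT a still life.

Answer: no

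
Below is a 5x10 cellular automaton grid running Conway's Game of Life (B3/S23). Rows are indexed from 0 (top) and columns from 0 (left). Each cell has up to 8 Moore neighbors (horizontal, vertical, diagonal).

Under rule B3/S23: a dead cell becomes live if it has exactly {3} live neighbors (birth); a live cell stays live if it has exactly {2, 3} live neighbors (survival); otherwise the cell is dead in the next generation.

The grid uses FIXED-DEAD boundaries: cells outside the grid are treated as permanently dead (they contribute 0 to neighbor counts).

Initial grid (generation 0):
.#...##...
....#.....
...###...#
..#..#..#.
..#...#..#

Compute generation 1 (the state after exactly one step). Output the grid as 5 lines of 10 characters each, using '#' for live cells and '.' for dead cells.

Simulating step by step:
Generation 0 (given above): 14 live cells
Generation 1: 10 live cells
(generation 1 grid is the final answer)

Answer: .....#....
...#..#...
...#.#....
..#..##.##
..........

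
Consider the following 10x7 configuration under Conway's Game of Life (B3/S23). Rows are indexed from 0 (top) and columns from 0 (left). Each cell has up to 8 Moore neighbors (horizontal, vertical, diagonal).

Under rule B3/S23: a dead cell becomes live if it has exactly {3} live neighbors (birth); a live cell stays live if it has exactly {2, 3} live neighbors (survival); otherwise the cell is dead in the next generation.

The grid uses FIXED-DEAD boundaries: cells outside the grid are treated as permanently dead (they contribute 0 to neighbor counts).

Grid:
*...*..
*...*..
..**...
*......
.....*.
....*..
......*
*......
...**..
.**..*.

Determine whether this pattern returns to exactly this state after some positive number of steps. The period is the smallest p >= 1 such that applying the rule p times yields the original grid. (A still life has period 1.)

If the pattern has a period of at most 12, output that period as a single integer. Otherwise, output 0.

Answer: 0

Derivation:
Simulating and comparing each generation to the original:
Gen 0 (original, given above): 16 live cells
Gen 1: 12 live cells, differs from original
Gen 2: 8 live cells, differs from original
Gen 3: 4 live cells, differs from original
Gen 4: 4 live cells, differs from original
Gen 5: 4 live cells, differs from original
Gen 6: 4 live cells, differs from original
Gen 7: 4 live cells, differs from original
Gen 8: 4 live cells, differs from original
Gen 9: 4 live cells, differs from original
Gen 10: 4 live cells, differs from original
Gen 11: 4 live cells, differs from original
Gen 12: 4 live cells, differs from original
No period found within 12 steps.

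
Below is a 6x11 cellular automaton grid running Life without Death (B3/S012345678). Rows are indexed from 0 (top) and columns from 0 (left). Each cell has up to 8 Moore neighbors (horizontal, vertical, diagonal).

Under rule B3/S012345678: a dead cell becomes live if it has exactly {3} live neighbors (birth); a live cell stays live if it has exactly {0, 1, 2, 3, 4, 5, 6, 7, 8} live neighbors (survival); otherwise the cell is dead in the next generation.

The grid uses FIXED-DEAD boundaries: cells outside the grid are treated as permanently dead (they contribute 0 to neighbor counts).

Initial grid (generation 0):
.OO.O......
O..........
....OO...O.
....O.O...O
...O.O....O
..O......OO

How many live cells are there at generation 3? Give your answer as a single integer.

Answer: 33

Derivation:
Simulating step by step:
Generation 0 (given above): 16 live cells
Generation 1: 23 live cells
.OO.O......
OO.OOO.....
....OO...O.
...OO.O..OO
...OOO....O
..O......OO
Generation 2: 31 live cells
OOO.OO.....
OO.OOO.....
..O.OOO..OO
...OO.O..OO
..OOOO....O
..OOO....OO
Generation 3: 33 live cells
OOO.OO.....
OO.OOO.....
.OO.OOO..OO
...OO.O..OO
..OOOO....O
..OOOO...OO
Population at generation 3: 33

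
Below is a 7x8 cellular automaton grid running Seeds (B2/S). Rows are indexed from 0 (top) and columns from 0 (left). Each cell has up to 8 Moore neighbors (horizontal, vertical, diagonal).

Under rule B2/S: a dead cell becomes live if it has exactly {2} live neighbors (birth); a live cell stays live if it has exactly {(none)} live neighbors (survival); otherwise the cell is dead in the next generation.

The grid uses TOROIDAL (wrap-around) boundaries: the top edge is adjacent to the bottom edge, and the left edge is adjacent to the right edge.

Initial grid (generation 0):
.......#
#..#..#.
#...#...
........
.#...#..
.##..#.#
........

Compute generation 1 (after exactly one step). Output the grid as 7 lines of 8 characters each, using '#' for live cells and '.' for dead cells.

Answer: #.....#.
.#..##..
.#.#.#..
##..##..
....#...
....#...
.##....#

Derivation:
Simulating step by step:
Generation 0 (given above): 12 live cells
Generation 1: 17 live cells
(generation 1 grid is the final answer)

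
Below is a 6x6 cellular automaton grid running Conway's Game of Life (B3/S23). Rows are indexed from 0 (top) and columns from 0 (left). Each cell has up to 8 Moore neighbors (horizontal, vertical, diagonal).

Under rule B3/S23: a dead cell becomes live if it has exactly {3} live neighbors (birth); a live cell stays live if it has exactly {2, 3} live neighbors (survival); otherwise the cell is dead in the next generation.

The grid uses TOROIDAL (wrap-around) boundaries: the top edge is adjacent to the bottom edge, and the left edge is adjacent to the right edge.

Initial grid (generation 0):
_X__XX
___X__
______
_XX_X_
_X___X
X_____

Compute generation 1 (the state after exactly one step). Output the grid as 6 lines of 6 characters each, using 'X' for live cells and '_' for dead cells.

Simulating step by step:
Generation 0 (given above): 10 live cells
Generation 1: 14 live cells
(generation 1 grid is the final answer)

Answer: X___XX
____X_
__XX__
XXX___
_XX__X
_X__X_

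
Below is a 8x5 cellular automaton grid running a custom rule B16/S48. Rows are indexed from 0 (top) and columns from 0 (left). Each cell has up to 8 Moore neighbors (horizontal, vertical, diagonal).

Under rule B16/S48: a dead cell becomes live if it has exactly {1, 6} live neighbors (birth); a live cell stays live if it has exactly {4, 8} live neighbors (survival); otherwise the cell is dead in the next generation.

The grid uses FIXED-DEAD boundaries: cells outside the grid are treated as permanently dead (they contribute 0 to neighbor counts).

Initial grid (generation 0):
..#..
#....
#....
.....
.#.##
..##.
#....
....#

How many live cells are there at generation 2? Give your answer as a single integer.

Answer: 11

Derivation:
Simulating step by step:
Generation 0 (given above): 10 live cells
Generation 1: 8 live cells
#..#.
..##.
.....
.....
#....
.....
.....
##.#.
Generation 2: 11 live cells
.....
#....
.#..#
##...
.#...
##...
...##
....#
Population at generation 2: 11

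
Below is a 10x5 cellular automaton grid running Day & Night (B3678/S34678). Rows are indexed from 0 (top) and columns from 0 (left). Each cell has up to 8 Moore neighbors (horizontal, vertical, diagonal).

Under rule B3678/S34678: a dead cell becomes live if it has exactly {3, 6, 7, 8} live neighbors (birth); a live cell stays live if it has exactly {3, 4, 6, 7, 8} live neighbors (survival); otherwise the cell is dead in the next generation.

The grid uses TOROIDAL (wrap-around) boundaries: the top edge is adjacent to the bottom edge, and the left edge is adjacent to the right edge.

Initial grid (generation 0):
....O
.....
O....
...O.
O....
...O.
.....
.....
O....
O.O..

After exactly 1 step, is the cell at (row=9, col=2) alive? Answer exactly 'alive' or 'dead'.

Simulating step by step:
Generation 0 (given above): 8 live cells
Generation 1: 5 live cells
.....
.....
.....
....O
....O
.....
.....
.....
.O...
.O..O

Cell (9,2) at generation 1: 0 -> dead

Answer: dead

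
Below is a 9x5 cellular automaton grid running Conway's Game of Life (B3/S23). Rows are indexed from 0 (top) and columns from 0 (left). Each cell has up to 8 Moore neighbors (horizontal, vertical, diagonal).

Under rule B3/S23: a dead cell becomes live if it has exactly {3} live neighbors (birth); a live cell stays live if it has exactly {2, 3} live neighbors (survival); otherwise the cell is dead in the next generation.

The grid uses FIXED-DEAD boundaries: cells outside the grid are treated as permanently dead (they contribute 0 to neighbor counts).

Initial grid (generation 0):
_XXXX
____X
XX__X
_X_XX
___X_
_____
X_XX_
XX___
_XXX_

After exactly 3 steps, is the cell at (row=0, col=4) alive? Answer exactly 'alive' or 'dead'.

Answer: alive

Derivation:
Simulating step by step:
Generation 0 (given above): 20 live cells
Generation 1: 24 live cells
__XXX
X___X
XXX_X
XX_XX
__XXX
__XX_
X_X__
X____
XXX__
Generation 2: 14 live cells
___XX
X___X
__X_X
X____
_____
____X
__XX_
X_X__
XX___
Generation 3: 14 live cells
___XX
____X
_X_X_
_____
_____
___X_
_XXX_
X_XX_
XX___

Cell (0,4) at generation 3: 1 -> alive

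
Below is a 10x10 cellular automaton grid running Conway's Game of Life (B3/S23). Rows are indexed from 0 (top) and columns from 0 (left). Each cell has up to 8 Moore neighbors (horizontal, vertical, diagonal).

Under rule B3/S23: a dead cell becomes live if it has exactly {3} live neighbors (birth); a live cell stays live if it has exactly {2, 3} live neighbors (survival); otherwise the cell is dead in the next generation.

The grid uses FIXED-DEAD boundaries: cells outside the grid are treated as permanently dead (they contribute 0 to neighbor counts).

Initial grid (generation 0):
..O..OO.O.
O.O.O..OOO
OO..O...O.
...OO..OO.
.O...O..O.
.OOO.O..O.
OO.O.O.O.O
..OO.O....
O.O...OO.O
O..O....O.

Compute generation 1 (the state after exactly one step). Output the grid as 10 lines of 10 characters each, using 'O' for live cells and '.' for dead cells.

Simulating step by step:
Generation 0 (given above): 43 live cells
Generation 1: 50 live cells
(generation 1 grid is the final answer)

Answer: .O.O.OO.OO
O.O.O.O..O
OOO.OO....
OOOOOO.OOO
.O...OO.OO
...O.O.OOO
O....O..O.
O..O.O.O..
..O.O.OOO.
.O.....OO.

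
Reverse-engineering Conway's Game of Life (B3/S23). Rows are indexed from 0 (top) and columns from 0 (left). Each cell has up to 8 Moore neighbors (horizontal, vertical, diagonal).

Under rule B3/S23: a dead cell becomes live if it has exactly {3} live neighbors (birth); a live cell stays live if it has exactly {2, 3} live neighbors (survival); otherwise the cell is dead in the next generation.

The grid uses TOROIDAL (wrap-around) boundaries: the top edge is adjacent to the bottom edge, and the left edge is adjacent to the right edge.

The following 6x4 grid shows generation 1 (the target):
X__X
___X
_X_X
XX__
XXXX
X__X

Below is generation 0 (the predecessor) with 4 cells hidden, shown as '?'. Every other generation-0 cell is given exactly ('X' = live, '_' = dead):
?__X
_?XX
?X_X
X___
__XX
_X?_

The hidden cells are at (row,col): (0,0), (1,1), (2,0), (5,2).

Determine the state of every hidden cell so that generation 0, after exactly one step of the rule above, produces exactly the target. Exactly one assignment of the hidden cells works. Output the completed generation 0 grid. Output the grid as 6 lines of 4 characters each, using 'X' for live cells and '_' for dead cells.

Answer: ___X
__XX
_X_X
X___
__XX
_X__

Derivation:
Hidden generation-0 cells (in order): (0,0), (1,1), (2,0), (5,2).
A hidden cell only influences target cells in its own 3x3 neighborhood. Try each of the 2^4 = 16 assignments, step the completed generation 0 forward once under B3/S23, and compare with the target:
  (0,0)=_ (1,1)=_ (2,0)=_ (5,2)=_ -> step reproduces the target at every cell -> ACCEPT
  (0,0)=_ (1,1)=_ (2,0)=_ (5,2)=X -> step gives (0,1)='X' but target has '_' -> reject
  (0,0)=_ (1,1)=_ (2,0)=X (5,2)=_ -> step gives (1,1)='X' but target has '_' -> reject
  (0,0)=_ (1,1)=_ (2,0)=X (5,2)=X -> step gives (0,1)='X' but target has '_' -> reject
  (0,0)=_ (1,1)=X (2,0)=_ (5,2)=_ -> step gives (0,0)='_' but target has 'X' -> reject
  (0,0)=_ (1,1)=X (2,0)=_ (5,2)=X -> step gives (0,0)='_' but target has 'X' -> reject
  (0,0)=_ (1,1)=X (2,0)=X (5,2)=_ -> step gives (0,0)='_' but target has 'X' -> reject
  (0,0)=_ (1,1)=X (2,0)=X (5,2)=X -> step gives (0,0)='_' but target has 'X' -> reject
  (0,0)=X (1,1)=_ (2,0)=_ (5,2)=_ -> step gives (0,1)='X' but target has '_' -> reject
  (0,0)=X (1,1)=_ (2,0)=_ (5,2)=X -> step gives (0,3)='_' but target has 'X' -> reject
  (0,0)=X (1,1)=_ (2,0)=X (5,2)=_ -> step gives (0,1)='X' but target has '_' -> reject
  (0,0)=X (1,1)=_ (2,0)=X (5,2)=X -> step gives (0,3)='_' but target has 'X' -> reject
  (0,0)=X (1,1)=X (2,0)=_ (5,2)=_ -> step gives (0,0)='_' but target has 'X' -> reject
  (0,0)=X (1,1)=X (2,0)=_ (5,2)=X -> step gives (0,0)='_' but target has 'X' -> reject
  (0,0)=X (1,1)=X (2,0)=X (5,2)=_ -> step gives (0,0)='_' but target has 'X' -> reject
  (0,0)=X (1,1)=X (2,0)=X (5,2)=X -> step gives (0,0)='_' but target has 'X' -> reject
Unique solution: (0,0)=dead, (1,1)=dead, (2,0)=dead, (5,2)=dead.
Check: live-neighbor counts of every cell in the completed generation 0:
3242
4243
4243
3344
3322
3143
Applying B3/S23 to generation 0 with these counts gives:
X__X
___X
_X_X
XX__
XXXX
X__X
which matches the target exactly.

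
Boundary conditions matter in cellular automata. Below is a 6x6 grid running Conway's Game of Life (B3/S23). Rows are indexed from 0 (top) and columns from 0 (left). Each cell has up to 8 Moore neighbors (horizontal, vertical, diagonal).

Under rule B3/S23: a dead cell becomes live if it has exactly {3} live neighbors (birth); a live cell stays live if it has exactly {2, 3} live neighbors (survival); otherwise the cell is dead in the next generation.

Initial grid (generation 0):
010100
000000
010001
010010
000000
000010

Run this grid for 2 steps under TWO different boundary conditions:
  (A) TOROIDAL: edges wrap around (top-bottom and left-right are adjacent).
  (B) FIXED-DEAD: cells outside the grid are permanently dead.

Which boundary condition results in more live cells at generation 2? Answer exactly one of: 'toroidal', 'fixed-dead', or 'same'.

Under TOROIDAL boundary, generation 2:
000000
010000
100001
000000
000000
000000
Population = 3

Under FIXED-DEAD boundary, generation 2:
000000
000000
000000
000000
000000
000000
Population = 0

Comparison: toroidal=3, fixed-dead=0 -> toroidal

Answer: toroidal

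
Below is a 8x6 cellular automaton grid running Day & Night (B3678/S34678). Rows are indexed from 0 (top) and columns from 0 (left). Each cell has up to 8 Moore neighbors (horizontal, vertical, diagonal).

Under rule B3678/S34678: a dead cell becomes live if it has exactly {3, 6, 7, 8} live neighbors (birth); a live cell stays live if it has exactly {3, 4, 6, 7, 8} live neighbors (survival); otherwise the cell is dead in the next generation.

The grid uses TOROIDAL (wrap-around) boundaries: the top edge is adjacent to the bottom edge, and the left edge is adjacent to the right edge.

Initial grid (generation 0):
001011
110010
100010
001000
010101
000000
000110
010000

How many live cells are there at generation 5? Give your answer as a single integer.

Answer: 21

Derivation:
Simulating step by step:
Generation 0 (given above): 15 live cells
Generation 1: 17 live cells
000101
110011
000100
110111
001000
001100
000000
001001
Generation 2: 20 live cells
011001
101111
100111
000110
101001
000000
001100
000010
Generation 3: 21 live cells
011001
001011
110111
011101
000110
011100
000000
010000
Generation 4: 21 live cells
011110
101000
011010
010011
101010
001110
010000
101000
Generation 5: 21 live cells
101101
010111
011000
010011
001110
001101
010000
001000
Population at generation 5: 21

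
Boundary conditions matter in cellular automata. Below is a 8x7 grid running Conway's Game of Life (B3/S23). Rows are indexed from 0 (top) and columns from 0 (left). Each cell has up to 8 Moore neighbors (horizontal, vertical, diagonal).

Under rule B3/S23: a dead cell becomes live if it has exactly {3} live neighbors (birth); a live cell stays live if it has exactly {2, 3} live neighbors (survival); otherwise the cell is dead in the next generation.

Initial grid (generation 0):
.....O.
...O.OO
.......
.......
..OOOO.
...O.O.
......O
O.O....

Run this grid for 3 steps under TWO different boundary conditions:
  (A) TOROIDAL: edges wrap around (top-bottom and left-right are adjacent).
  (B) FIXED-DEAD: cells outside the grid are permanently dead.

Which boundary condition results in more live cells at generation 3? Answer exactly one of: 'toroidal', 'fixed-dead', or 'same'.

Answer: toroidal

Derivation:
Under TOROIDAL boundary, generation 3:
.......
...OOO.
..O..O.
..OOOO.
......O
....O..
O......
O....OO
Population = 15

Under FIXED-DEAD boundary, generation 3:
.......
...OO..
..O..O.
..OOOO.
......O
....OOO
.......
.......
Population = 12

Comparison: toroidal=15, fixed-dead=12 -> toroidal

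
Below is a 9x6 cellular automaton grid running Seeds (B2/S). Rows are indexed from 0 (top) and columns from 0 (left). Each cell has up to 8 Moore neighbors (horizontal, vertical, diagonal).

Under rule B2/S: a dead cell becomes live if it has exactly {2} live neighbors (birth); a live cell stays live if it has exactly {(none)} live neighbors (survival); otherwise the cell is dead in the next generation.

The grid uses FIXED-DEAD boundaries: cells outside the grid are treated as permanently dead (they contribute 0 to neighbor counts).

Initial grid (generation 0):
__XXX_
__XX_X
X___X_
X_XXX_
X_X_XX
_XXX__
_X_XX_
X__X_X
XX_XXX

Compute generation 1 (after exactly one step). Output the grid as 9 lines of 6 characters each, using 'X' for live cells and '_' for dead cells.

Simulating step by step:
Generation 0 (given above): 30 live cells
Generation 1: 3 live cells
(generation 1 grid is the final answer)

Answer: _X___X
______
______
______
______
______
_____X
______
______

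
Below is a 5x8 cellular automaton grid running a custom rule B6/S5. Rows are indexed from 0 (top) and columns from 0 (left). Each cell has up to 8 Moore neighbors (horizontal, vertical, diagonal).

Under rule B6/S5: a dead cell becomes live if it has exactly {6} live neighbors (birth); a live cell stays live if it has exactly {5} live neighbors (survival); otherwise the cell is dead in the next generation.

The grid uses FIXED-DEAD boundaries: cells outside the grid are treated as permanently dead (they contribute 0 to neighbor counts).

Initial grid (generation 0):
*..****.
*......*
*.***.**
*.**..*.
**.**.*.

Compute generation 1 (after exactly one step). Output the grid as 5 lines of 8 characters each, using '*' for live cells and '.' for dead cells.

Answer: ........
........
........
.**.....
........

Derivation:
Simulating step by step:
Generation 0 (given above): 22 live cells
Generation 1: 2 live cells
(generation 1 grid is the final answer)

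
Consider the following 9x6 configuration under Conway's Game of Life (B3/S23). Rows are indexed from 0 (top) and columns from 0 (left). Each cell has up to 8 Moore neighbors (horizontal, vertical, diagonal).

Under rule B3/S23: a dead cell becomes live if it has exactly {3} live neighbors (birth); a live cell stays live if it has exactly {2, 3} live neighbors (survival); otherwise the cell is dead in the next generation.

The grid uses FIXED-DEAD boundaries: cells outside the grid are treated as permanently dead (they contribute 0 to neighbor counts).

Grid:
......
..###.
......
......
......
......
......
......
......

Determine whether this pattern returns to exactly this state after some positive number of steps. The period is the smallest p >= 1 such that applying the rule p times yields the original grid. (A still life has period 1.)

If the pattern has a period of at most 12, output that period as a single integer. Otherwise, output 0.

Answer: 2

Derivation:
Simulating and comparing each generation to the original:
Gen 0 (original, given above): 3 live cells
Gen 1: 3 live cells, differs from original
Gen 2: 3 live cells, MATCHES original -> period = 2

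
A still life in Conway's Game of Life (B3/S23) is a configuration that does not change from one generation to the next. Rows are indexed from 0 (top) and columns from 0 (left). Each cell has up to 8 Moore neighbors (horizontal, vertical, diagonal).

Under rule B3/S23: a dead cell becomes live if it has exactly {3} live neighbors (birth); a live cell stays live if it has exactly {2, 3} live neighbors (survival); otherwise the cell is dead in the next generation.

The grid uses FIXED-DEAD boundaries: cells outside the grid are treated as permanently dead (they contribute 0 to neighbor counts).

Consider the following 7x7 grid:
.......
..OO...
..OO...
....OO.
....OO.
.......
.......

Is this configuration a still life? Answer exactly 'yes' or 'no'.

Compute generation 1 and compare to generation 0 (given above):
Generation 1:
.......
..OO...
..O....
.....O.
....OO.
.......
.......
Cell (2,3) differs: gen0=1 vs gen1=0 -> NOT a still life.

Answer: no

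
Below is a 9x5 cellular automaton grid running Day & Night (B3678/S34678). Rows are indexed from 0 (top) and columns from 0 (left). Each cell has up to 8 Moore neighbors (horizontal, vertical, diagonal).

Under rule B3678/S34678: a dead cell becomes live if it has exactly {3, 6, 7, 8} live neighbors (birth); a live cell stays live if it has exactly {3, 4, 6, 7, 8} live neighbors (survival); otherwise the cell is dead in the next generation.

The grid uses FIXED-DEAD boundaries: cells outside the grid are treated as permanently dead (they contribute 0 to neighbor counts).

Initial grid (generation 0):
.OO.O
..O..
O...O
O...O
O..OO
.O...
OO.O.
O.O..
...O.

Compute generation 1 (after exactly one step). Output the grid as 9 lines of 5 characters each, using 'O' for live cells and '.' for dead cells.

Simulating step by step:
Generation 0 (given above): 18 live cells
Generation 1: 13 live cells
(generation 1 grid is the final answer)

Answer: ...O.
.....
.O.O.
.O..O
.O...
.O.OO
OO...
..OO.
.....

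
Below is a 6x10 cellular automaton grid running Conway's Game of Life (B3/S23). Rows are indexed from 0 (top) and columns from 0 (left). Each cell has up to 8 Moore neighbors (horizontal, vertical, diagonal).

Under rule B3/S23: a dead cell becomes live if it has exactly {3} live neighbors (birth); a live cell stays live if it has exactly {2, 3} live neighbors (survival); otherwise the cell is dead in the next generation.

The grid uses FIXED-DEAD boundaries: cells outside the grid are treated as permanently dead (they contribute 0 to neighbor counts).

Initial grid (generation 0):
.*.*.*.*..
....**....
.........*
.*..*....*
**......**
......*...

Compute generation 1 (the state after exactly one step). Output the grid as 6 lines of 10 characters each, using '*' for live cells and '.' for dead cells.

Simulating step by step:
Generation 0 (given above): 15 live cells
Generation 1: 14 live cells
(generation 1 grid is the final answer)

Answer: .....**...
....***...
....**....
**.......*
**......**
..........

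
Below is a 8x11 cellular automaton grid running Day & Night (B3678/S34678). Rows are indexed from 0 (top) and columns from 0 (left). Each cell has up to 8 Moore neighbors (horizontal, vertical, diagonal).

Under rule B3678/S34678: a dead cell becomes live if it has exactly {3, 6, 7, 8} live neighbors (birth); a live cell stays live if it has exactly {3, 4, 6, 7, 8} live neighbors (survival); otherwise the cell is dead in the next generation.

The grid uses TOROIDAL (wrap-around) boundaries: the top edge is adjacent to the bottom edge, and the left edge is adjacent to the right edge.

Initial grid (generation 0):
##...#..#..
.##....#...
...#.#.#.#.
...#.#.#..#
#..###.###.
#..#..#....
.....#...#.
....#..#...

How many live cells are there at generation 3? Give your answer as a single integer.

Simulating step by step:
Generation 0 (given above): 29 live cells
Generation 1: 29 live cells
.##...##...
###.#......
...........
..#######.#
..##.#.##..
......##.#.
....#.#....
.....##.#..
Generation 2: 33 live cells
####..##...
.###.......
#.....##...
..########.
..##.###...
...##.##...
......#.#..
.....##....
Generation 3: 31 live cells
.#.####....
...#.......
......##...
.####.###..
..######...
..###...#..
....#.#....
.##..##....
Population at generation 3: 31

Answer: 31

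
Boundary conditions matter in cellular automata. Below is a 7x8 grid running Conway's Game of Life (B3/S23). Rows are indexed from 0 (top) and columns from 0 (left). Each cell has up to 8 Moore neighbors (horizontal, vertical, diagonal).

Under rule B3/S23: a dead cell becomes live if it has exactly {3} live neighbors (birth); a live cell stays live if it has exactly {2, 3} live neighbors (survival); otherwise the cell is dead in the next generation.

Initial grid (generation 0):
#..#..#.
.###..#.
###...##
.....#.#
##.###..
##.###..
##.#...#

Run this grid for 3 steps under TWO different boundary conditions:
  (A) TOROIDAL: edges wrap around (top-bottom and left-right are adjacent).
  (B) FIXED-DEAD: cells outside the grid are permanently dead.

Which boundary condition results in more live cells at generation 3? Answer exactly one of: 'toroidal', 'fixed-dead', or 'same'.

Under TOROIDAL boundary, generation 3:
....#.##
.#....#.
.....##.
...#.##.
..####..
..###...
#..##..#
Population = 21

Under FIXED-DEAD boundary, generation 3:
...###..
.....##.
.#.#.#..
.#.#..#.
.####...
........
........
Population = 15

Comparison: toroidal=21, fixed-dead=15 -> toroidal

Answer: toroidal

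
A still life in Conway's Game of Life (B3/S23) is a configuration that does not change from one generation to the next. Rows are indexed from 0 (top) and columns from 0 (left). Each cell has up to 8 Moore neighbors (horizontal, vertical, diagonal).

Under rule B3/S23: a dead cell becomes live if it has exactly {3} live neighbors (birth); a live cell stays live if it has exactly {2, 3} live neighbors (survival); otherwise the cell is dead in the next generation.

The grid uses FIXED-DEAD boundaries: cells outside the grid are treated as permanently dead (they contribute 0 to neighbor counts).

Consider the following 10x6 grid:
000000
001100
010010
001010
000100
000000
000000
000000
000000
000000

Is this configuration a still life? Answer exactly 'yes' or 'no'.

Compute generation 1 and compare to generation 0 (given above):
Generation 1:
000000
001100
010010
001010
000100
000000
000000
000000
000000
000000
The grids are IDENTICAL -> still life.

Answer: yes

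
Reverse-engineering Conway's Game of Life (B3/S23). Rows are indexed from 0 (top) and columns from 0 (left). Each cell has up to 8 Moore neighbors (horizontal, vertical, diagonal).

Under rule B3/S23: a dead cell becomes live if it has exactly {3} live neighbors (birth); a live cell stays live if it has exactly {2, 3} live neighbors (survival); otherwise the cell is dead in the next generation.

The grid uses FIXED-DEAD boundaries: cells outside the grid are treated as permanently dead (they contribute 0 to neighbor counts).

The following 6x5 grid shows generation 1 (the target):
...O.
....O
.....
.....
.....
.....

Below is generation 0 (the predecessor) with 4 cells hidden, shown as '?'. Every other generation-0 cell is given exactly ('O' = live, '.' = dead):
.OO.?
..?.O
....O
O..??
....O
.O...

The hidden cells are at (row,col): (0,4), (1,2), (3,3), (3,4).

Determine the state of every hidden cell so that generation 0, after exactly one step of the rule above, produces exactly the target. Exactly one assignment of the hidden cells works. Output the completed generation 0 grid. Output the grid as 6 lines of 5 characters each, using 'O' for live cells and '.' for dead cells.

Hidden generation-0 cells (in order): (0,4), (1,2), (3,3), (3,4).
A hidden cell only influences target cells in its own 3x3 neighborhood. Try each of the 2^4 = 16 assignments, step the completed generation 0 forward once under B3/S23, and compare with the target:
  (0,4)=. (1,2)=. (3,3)=. (3,4)=. -> step gives (0,3)='.' but target has 'O' -> reject
  (0,4)=. (1,2)=. (3,3)=. (3,4)=O -> step gives (0,3)='.' but target has 'O' -> reject
  (0,4)=. (1,2)=. (3,3)=O (3,4)=. -> step gives (0,3)='.' but target has 'O' -> reject
  (0,4)=. (1,2)=. (3,3)=O (3,4)=O -> step gives (0,3)='.' but target has 'O' -> reject
  (0,4)=. (1,2)=O (3,3)=. (3,4)=. -> step gives (0,1)='O' but target has '.' -> reject
  (0,4)=. (1,2)=O (3,3)=. (3,4)=O -> step gives (0,1)='O' but target has '.' -> reject
  (0,4)=. (1,2)=O (3,3)=O (3,4)=. -> step gives (0,1)='O' but target has '.' -> reject
  (0,4)=. (1,2)=O (3,3)=O (3,4)=O -> step gives (0,1)='O' but target has '.' -> reject
  (0,4)=O (1,2)=. (3,3)=. (3,4)=. -> step reproduces the target at every cell -> ACCEPT
  (0,4)=O (1,2)=. (3,3)=. (3,4)=O -> step gives (2,3)='O' but target has '.' -> reject
  (0,4)=O (1,2)=. (3,3)=O (3,4)=. -> step gives (2,3)='O' but target has '.' -> reject
  (0,4)=O (1,2)=. (3,3)=O (3,4)=O -> step gives (2,4)='O' but target has '.' -> reject
  (0,4)=O (1,2)=O (3,3)=. (3,4)=. -> step gives (0,1)='O' but target has '.' -> reject
  (0,4)=O (1,2)=O (3,3)=. (3,4)=O -> step gives (0,1)='O' but target has '.' -> reject
  (0,4)=O (1,2)=O (3,3)=O (3,4)=. -> step gives (0,1)='O' but target has '.' -> reject
  (0,4)=O (1,2)=O (3,3)=O (3,4)=O -> step gives (0,1)='O' but target has '.' -> reject
Unique solution: (0,4)=live, (1,2)=dead, (3,3)=dead, (3,4)=dead.
Check: live-neighbor counts of every cell in the completed generation 0:
11131
12242
11021
01022
22110
10111
Applying B3/S23 to generation 0 with these counts gives:
...O.
....O
.....
.....
.....
.....
which matches the target exactly.

Answer: .OO.O
....O
....O
O....
....O
.O...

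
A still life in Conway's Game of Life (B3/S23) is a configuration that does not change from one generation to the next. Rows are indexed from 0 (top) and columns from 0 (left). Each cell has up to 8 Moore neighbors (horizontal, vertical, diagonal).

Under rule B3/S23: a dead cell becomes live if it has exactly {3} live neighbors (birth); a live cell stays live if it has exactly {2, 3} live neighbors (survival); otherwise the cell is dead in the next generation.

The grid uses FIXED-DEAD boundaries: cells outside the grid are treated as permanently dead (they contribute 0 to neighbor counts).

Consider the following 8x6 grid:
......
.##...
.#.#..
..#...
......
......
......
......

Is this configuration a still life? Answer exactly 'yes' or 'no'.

Answer: yes

Derivation:
Compute generation 1 and compare to generation 0 (given above):
Generation 1:
......
.##...
.#.#..
..#...
......
......
......
......
The grids are IDENTICAL -> still life.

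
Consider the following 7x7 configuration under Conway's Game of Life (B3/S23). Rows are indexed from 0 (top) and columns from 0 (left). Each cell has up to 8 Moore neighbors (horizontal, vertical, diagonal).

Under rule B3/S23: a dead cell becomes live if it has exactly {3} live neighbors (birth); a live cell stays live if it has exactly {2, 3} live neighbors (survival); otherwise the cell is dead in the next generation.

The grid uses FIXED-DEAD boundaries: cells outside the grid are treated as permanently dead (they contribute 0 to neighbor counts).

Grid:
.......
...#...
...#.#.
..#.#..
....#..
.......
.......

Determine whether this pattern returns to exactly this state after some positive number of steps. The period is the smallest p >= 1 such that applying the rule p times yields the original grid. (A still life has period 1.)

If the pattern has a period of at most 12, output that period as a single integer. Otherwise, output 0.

Answer: 2

Derivation:
Simulating and comparing each generation to the original:
Gen 0 (original, given above): 6 live cells
Gen 1: 6 live cells, differs from original
Gen 2: 6 live cells, MATCHES original -> period = 2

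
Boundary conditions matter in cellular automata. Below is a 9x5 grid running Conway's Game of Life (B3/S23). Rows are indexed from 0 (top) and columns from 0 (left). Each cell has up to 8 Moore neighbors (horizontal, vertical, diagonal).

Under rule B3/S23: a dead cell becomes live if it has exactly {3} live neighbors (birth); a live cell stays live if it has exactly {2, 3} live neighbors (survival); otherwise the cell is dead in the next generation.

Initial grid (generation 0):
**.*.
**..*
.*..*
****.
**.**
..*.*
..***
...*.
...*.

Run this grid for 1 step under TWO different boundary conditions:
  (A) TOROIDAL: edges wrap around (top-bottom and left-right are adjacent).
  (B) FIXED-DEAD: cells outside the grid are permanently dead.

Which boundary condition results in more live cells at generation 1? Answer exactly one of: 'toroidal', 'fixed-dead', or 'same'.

Answer: fixed-dead

Derivation:
Under TOROIDAL boundary, generation 1:
.*.*.
...*.
.....
.....
.....
.....
..*.*
.....
...*.
Population = 6

Under FIXED-DEAD boundary, generation 1:
***..
...**
....*
.....
*...*
.....
..*.*
.....
.....
Population = 10

Comparison: toroidal=6, fixed-dead=10 -> fixed-dead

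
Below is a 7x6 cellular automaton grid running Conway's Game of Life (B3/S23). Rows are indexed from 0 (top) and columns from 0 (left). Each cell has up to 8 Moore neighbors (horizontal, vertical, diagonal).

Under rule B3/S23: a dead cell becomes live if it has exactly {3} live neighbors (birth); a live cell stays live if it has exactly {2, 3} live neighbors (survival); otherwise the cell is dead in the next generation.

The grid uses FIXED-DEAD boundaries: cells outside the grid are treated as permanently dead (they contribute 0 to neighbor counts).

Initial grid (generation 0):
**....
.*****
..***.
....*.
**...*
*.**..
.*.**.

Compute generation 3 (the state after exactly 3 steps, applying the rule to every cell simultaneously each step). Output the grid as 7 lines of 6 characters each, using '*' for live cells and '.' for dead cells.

Answer: **.*..
..*.*.
*.*...
*..*..
....**
.*.**.
...*..

Derivation:
Simulating step by step:
Generation 0 (given above): 20 live cells
Generation 1: 21 live cells
**.**.
*....*
.*....
.**.**
*****.
*..*..
.*.**.
Generation 2: 19 live cells
**..*.
*.*.*.
***.**
....**
*....*
*.....
..***.
Generation 3: 15 live cells
(generation 3 grid is the final answer)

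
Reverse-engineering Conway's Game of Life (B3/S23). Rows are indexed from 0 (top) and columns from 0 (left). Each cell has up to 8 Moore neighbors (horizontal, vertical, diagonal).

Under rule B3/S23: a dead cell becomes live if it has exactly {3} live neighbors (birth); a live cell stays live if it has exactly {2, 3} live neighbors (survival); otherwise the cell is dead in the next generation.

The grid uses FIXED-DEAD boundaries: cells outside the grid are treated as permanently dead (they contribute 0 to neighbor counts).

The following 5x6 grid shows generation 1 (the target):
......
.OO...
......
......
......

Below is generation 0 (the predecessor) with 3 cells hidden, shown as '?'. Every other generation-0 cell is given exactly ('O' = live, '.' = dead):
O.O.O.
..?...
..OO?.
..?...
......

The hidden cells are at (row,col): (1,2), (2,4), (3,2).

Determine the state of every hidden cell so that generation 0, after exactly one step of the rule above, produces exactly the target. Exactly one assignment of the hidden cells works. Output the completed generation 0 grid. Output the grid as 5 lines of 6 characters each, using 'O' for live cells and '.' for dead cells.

Hidden generation-0 cells (in order): (1,2), (2,4), (3,2).
A hidden cell only influences target cells in its own 3x3 neighborhood. Try each of the 2^3 = 8 assignments, step the completed generation 0 forward once under B3/S23, and compare with the target:
  (1,2)=. (2,4)=. (3,2)=. -> step reproduces the target at every cell -> ACCEPT
  (1,2)=. (2,4)=. (3,2)=O -> step gives (2,2)='O' but target has '.' -> reject
  (1,2)=. (2,4)=O (3,2)=. -> step gives (1,4)='O' but target has '.' -> reject
  (1,2)=. (2,4)=O (3,2)=O -> step gives (1,4)='O' but target has '.' -> reject
  (1,2)=O (2,4)=. (3,2)=. -> step gives (0,1)='O' but target has '.' -> reject
  (1,2)=O (2,4)=. (3,2)=O -> step gives (0,1)='O' but target has '.' -> reject
  (1,2)=O (2,4)=O (3,2)=. -> step gives (0,1)='O' but target has '.' -> reject
  (1,2)=O (2,4)=O (3,2)=O -> step gives (0,1)='O' but target has '.' -> reject
Unique solution: (1,2)=dead, (2,4)=dead, (3,2)=dead.
Check: live-neighbor counts of every cell in the completed generation 0:
020201
133421
011110
012210
000000
Applying B3/S23 to generation 0 with these counts gives:
......
.OO...
......
......
......
which matches the target exactly.

Answer: O.O.O.
......
..OO..
......
......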